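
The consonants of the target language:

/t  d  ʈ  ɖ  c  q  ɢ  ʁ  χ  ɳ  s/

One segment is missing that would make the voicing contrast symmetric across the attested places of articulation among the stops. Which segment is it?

/ɟ/

alveolar: voiceless /t/, voiced /d/.
retroflex: voiceless /ʈ/, voiced /ɖ/.
palatal: voiceless /c/, voiced —.
uvular: voiceless /q/, voiced /ɢ/.
The palatal row has no voiced member, so the gap is the voiced palatal stop /ɟ/.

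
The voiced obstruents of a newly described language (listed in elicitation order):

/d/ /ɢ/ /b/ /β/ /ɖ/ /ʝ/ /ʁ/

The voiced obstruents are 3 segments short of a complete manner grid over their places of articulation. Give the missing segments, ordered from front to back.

place of articulation  stop      fricative
bilabial          b         β       
alveolar          d         —       
retroflex         ɖ         —       
palatal           —         ʝ       
uvular            ɢ         ʁ       
Gaps, from front to back: alveolar lacks fricative (/z/); retroflex lacks fricative (/ʐ/); palatal lacks stop (/ɟ/).

/z/, /ʐ/, /ɟ/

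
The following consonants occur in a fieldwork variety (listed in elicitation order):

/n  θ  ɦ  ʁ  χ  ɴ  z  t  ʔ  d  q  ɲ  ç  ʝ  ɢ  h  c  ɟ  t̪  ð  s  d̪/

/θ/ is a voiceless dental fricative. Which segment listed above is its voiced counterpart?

The voiced counterpart is a voiced dental fricative — in this inventory, /ð/.

/ð/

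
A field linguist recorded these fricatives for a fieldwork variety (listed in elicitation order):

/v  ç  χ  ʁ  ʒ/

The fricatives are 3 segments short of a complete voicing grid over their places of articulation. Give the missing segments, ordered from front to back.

/f/, /ʃ/, /ʝ/

Voiceless: /ç/ (palatal), /χ/ (uvular).
Voiced: /v/ (labiodental), /ʒ/ (postalveolar), /ʁ/ (uvular).
Gaps, from front to back: labiodental lacks voiceless (/f/); postalveolar lacks voiceless (/ʃ/); palatal lacks voiced (/ʝ/).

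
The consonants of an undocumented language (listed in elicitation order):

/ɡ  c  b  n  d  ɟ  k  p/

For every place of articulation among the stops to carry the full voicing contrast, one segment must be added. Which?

Voiceless: /p/ (bilabial), /c/ (palatal), /k/ (velar).
Voiced: /b/ (bilabial), /d/ (alveolar), /ɟ/ (palatal), /ɡ/ (velar).
The alveolar row has no voiceless member, so the gap is the voiceless alveolar stop /t/.

/t/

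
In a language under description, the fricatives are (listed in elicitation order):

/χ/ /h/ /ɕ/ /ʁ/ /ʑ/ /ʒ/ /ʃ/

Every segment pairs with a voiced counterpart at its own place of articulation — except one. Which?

Postalveolar: /ʃ/ ~ /ʒ/
Alveolo-palatal: /ɕ/ ~ /ʑ/
Uvular: /χ/ ~ /ʁ/
Glottal: only /h/ (voiceless); no voiced partner.
So /h/ is the unpaired segment.

/h/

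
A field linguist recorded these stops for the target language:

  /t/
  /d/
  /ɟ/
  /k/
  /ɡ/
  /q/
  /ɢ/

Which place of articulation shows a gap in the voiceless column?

palatal

place of articulation  voiceless  voiced  
alveolar          t         d       
palatal           —         ɟ       
velar             k         ɡ       
uvular            q         ɢ       
Every place of articulation has a voiceless member except palatal, where /c/ would be expected.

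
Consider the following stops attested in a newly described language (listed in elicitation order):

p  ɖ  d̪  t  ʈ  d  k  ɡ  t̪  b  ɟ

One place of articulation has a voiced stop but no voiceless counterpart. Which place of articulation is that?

place of articulation  voiceless  voiced  
bilabial          p         b       
dental            t̪        d̪      
alveolar          t         d       
retroflex         ʈ         ɖ       
palatal           —         ɟ       
velar             k         ɡ       
Every place of articulation has a voiceless member except palatal, where /c/ would be expected.

palatal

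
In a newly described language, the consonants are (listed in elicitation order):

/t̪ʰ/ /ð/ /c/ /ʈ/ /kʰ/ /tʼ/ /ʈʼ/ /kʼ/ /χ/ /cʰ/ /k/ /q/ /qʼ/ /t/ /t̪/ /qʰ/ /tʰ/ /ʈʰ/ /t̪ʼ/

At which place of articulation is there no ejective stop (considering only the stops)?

palatal

dental: plain /t̪/, aspirated /t̪ʰ/, ejective /t̪ʼ/.
alveolar: plain /t/, aspirated /tʰ/, ejective /tʼ/.
retroflex: plain /ʈ/, aspirated /ʈʰ/, ejective /ʈʼ/.
palatal: plain /c/, aspirated /cʰ/, ejective —.
velar: plain /k/, aspirated /kʰ/, ejective /kʼ/.
uvular: plain /q/, aspirated /qʰ/, ejective /qʼ/.
Every place of articulation has an ejective member except palatal, where /cʼ/ would be expected.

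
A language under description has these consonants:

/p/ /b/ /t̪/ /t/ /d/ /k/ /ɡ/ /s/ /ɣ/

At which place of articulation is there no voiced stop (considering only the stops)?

place of articulation  voiceless  voiced  
bilabial          p         b       
dental            t̪        —       
alveolar          t         d       
velar             k         ɡ       
Every place of articulation has a voiced member except dental, where /d̪/ would be expected.

dental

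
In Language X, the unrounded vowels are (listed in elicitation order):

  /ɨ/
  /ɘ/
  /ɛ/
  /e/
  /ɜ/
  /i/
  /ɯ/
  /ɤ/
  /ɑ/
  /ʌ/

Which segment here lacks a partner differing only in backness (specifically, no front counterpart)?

High: /i/ ~ /ɨ/ ~ /ɯ/
High-mid: /e/ ~ /ɘ/ ~ /ɤ/
Low-mid: /ɛ/ ~ /ɜ/ ~ /ʌ/
Low: only /ɑ/ (back); no front partner.
So /ɑ/ is the unpaired segment.

/ɑ/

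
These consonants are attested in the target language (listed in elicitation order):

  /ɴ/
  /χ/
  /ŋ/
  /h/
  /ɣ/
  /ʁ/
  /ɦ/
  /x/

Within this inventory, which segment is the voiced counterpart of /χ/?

/ʁ/

/χ/ is a voiceless uvular fricative.
The voiced counterpart is a voiced uvular fricative — in this inventory, /ʁ/.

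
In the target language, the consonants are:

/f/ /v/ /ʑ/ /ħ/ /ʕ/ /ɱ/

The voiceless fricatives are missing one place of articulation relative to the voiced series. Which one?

place of articulation  voiceless  voiced  
labiodental       f         v       
alveolo-palatal   —         ʑ       
pharyngeal        ħ         ʕ       
Every place of articulation has a voiceless member except alveolo-palatal, where /ɕ/ would be expected.

alveolo-palatal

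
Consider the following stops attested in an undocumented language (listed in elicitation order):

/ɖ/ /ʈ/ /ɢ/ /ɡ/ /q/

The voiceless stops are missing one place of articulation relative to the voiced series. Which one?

velar

retroflex: voiceless /ʈ/, voiced /ɖ/.
velar: voiceless —, voiced /ɡ/.
uvular: voiceless /q/, voiced /ɢ/.
Every place of articulation has a voiceless member except velar, where /k/ would be expected.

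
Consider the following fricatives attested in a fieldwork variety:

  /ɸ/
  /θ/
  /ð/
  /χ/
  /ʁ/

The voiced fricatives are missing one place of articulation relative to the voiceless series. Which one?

bilabial: voiceless /ɸ/, voiced —.
dental: voiceless /θ/, voiced /ð/.
uvular: voiceless /χ/, voiced /ʁ/.
Every place of articulation has a voiced member except bilabial, where /β/ would be expected.

bilabial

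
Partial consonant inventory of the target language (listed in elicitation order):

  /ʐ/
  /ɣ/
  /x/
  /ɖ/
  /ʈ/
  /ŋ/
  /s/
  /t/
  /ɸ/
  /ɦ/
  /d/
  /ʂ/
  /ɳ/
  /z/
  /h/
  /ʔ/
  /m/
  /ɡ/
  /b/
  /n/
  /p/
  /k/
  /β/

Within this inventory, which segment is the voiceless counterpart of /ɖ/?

/ʈ/

/ɖ/ is a voiced retroflex stop.
The voiceless counterpart is a voiceless retroflex stop — in this inventory, /ʈ/.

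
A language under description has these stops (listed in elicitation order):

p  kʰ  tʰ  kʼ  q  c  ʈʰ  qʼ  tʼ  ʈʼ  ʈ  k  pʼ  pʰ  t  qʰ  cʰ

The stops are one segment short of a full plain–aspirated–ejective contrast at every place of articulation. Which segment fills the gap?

bilabial: plain /p/, aspirated /pʰ/, ejective /pʼ/.
alveolar: plain /t/, aspirated /tʰ/, ejective /tʼ/.
retroflex: plain /ʈ/, aspirated /ʈʰ/, ejective /ʈʼ/.
palatal: plain /c/, aspirated /cʰ/, ejective —.
velar: plain /k/, aspirated /kʰ/, ejective /kʼ/.
uvular: plain /q/, aspirated /qʰ/, ejective /qʼ/.
The palatal row has no ejective member, so the gap is the ejective palatal stop /cʼ/.

/cʼ/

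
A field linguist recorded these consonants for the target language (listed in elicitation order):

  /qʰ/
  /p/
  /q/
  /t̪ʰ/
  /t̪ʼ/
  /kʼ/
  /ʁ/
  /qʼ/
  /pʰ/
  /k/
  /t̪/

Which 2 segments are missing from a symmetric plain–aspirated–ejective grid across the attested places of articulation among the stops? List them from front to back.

/pʼ/, /kʰ/

place of articulation  plain     aspirated  ejective
bilabial          p         pʰ        —       
dental            t̪        t̪ʰ       t̪ʼ     
velar             k         —         kʼ      
uvular            q         qʰ        qʼ      
Gaps, from front to back: bilabial lacks ejective (/pʼ/); velar lacks aspirated (/kʰ/).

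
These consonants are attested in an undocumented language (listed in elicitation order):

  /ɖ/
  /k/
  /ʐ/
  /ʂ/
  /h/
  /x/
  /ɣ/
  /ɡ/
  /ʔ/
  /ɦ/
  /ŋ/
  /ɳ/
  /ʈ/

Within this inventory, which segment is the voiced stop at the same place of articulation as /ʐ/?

/ɖ/

/ʐ/ is a voiced retroflex fricative.
The voiced stop at the same place is a voiced retroflex stop — in this inventory, /ɖ/.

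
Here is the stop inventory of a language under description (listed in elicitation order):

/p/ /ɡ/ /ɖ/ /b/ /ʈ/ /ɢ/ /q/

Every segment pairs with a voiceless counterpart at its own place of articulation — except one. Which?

/ɡ/

Bilabial: /p/ ~ /b/
Retroflex: /ʈ/ ~ /ɖ/
Uvular: /q/ ~ /ɢ/
Velar: only /ɡ/ (voiced); no voiceless partner.
So /ɡ/ is the unpaired segment.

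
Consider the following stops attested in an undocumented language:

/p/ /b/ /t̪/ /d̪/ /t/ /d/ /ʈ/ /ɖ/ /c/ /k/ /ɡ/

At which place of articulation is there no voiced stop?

palatal

Voiceless: /p/ (bilabial), /t̪/ (dental), /t/ (alveolar), /ʈ/ (retroflex), /c/ (palatal), /k/ (velar).
Voiced: /b/ (bilabial), /d̪/ (dental), /d/ (alveolar), /ɖ/ (retroflex), /ɡ/ (velar).
Every place of articulation has a voiced member except palatal, where /ɟ/ would be expected.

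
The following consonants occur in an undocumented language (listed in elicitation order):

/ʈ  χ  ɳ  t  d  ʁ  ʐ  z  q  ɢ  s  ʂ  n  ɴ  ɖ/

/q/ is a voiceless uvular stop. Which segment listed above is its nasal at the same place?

/ɴ/

The nasal at the same place is an uvular nasal — in this inventory, /ɴ/.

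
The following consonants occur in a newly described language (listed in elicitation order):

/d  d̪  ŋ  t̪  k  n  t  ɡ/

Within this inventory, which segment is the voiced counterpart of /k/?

/k/ is a voiceless velar stop.
The voiced counterpart is a voiced velar stop — in this inventory, /ɡ/.

/ɡ/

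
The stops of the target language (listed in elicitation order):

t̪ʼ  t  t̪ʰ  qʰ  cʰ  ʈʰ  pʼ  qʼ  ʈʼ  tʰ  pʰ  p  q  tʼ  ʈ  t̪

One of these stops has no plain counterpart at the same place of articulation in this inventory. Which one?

/cʰ/

Bilabial: /p/ ~ /pʰ/ ~ /pʼ/
Dental: /t̪/ ~ /t̪ʰ/ ~ /t̪ʼ/
Alveolar: /t/ ~ /tʰ/ ~ /tʼ/
Retroflex: /ʈ/ ~ /ʈʰ/ ~ /ʈʼ/
Uvular: /q/ ~ /qʰ/ ~ /qʼ/
Palatal: only /cʰ/ (aspirated); no plain partner.
So /cʰ/ is the unpaired segment.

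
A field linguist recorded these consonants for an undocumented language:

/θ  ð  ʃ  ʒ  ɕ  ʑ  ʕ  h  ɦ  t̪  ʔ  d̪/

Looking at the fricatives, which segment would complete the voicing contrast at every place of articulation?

Voiceless: /θ/ (dental), /ʃ/ (postalveolar), /ɕ/ (alveolo-palatal), /h/ (glottal).
Voiced: /ð/ (dental), /ʒ/ (postalveolar), /ʑ/ (alveolo-palatal), /ʕ/ (pharyngeal), /ɦ/ (glottal).
The pharyngeal row has no voiceless member, so the gap is the voiceless pharyngeal fricative /ħ/.

/ħ/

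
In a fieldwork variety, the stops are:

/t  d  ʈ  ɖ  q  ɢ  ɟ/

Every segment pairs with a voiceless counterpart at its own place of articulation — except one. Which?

Alveolar: /t/ ~ /d/
Retroflex: /ʈ/ ~ /ɖ/
Uvular: /q/ ~ /ɢ/
Palatal: only /ɟ/ (voiced); no voiceless partner.
So /ɟ/ is the unpaired segment.

/ɟ/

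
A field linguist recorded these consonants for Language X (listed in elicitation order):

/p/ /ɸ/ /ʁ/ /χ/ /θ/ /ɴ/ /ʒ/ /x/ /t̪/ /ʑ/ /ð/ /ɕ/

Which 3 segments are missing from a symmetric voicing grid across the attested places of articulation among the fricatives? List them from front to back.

/β/, /ʃ/, /ɣ/

bilabial: voiceless /ɸ/, voiced —.
dental: voiceless /θ/, voiced /ð/.
postalveolar: voiceless —, voiced /ʒ/.
alveolo-palatal: voiceless /ɕ/, voiced /ʑ/.
velar: voiceless /x/, voiced —.
uvular: voiceless /χ/, voiced /ʁ/.
Gaps, from front to back: bilabial lacks voiced (/β/); postalveolar lacks voiceless (/ʃ/); velar lacks voiced (/ɣ/).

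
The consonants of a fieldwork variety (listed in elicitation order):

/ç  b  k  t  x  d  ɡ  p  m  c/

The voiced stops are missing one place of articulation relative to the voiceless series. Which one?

palatal

place of articulation  voiceless  voiced  
bilabial          p         b       
alveolar          t         d       
palatal           c         —       
velar             k         ɡ       
Every place of articulation has a voiced member except palatal, where /ɟ/ would be expected.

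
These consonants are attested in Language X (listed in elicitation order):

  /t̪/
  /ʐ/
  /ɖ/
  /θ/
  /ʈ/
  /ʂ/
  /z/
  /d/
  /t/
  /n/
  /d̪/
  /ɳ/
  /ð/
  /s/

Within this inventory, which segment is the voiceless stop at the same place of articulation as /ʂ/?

/ʈ/

/ʂ/ is a voiceless retroflex fricative.
The voiceless stop at the same place is a voiceless retroflex stop — in this inventory, /ʈ/.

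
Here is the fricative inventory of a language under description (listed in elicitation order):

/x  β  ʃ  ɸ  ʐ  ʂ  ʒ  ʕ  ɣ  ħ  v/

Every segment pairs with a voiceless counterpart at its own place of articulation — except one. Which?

/v/

Bilabial: /ɸ/ ~ /β/
Postalveolar: /ʃ/ ~ /ʒ/
Retroflex: /ʂ/ ~ /ʐ/
Velar: /x/ ~ /ɣ/
Pharyngeal: /ħ/ ~ /ʕ/
Labiodental: only /v/ (voiced); no voiceless partner.
So /v/ is the unpaired segment.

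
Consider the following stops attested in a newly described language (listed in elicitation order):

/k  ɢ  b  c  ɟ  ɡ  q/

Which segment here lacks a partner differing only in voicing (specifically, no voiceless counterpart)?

/b/

Palatal: /c/ ~ /ɟ/
Velar: /k/ ~ /ɡ/
Uvular: /q/ ~ /ɢ/
Bilabial: only /b/ (voiced); no voiceless partner.
So /b/ is the unpaired segment.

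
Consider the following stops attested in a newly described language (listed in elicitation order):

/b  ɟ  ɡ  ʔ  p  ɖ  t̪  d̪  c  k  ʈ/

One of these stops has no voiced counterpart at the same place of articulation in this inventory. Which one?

/ʔ/

Bilabial: /p/ ~ /b/
Dental: /t̪/ ~ /d̪/
Retroflex: /ʈ/ ~ /ɖ/
Palatal: /c/ ~ /ɟ/
Velar: /k/ ~ /ɡ/
Glottal: only /ʔ/ (voiceless); no voiced partner.
So /ʔ/ is the unpaired segment.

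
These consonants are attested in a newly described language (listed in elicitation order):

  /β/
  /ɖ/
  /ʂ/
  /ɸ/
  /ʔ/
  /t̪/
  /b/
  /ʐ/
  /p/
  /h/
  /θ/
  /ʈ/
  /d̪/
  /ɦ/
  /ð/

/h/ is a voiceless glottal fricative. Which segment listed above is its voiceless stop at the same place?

The voiceless stop at the same place is a voiceless glottal stop — in this inventory, /ʔ/.

/ʔ/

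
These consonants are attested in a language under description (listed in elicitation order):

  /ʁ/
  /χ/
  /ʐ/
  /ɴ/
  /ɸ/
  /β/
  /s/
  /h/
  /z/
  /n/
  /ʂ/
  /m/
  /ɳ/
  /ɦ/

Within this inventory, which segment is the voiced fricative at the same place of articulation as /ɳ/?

/ʐ/

/ɳ/ is a retroflex nasal.
The voiced fricative at the same place is a voiced retroflex fricative — in this inventory, /ʐ/.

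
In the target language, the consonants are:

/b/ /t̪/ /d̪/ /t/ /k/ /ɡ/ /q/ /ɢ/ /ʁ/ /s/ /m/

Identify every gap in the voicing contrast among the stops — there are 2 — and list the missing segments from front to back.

bilabial: voiceless —, voiced /b/.
dental: voiceless /t̪/, voiced /d̪/.
alveolar: voiceless /t/, voiced —.
velar: voiceless /k/, voiced /ɡ/.
uvular: voiceless /q/, voiced /ɢ/.
Gaps, from front to back: bilabial lacks voiceless (/p/); alveolar lacks voiced (/d/).

/p/, /d/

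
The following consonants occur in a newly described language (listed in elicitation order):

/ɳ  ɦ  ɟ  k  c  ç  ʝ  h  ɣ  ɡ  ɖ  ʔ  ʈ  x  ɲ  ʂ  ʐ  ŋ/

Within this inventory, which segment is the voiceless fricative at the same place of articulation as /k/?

/x/

/k/ is a voiceless velar stop.
The voiceless fricative at the same place is a voiceless velar fricative — in this inventory, /x/.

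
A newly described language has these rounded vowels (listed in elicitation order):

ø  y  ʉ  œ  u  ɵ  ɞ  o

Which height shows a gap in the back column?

low-mid

Front: /y/ (high), /ø/ (high-mid), /œ/ (low-mid).
Central: /ʉ/ (high), /ɵ/ (high-mid), /ɞ/ (low-mid).
Back: /u/ (high), /o/ (high-mid).
Every height has a back member except low-mid, where /ɔ/ would be expected.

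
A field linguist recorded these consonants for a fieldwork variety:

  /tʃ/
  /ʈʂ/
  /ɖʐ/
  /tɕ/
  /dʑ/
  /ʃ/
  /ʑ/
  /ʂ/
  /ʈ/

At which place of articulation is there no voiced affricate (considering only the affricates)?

place of articulation  voiceless  voiced  
postalveolar      tʃ        —       
retroflex         ʈʂ        ɖʐ      
alveolo-palatal   tɕ        dʑ      
Every place of articulation has a voiced member except postalveolar, where /dʒ/ would be expected.

postalveolar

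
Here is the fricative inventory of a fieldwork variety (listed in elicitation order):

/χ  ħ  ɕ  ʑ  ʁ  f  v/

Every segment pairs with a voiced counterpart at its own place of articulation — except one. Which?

/ħ/

Labiodental: /f/ ~ /v/
Alveolo-palatal: /ɕ/ ~ /ʑ/
Uvular: /χ/ ~ /ʁ/
Pharyngeal: only /ħ/ (voiceless); no voiced partner.
So /ħ/ is the unpaired segment.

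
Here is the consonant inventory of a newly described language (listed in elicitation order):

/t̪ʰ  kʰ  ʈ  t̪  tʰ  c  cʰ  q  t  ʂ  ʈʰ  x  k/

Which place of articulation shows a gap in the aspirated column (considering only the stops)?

Plain: /t̪/ (dental), /t/ (alveolar), /ʈ/ (retroflex), /c/ (palatal), /k/ (velar), /q/ (uvular).
Aspirated: /t̪ʰ/ (dental), /tʰ/ (alveolar), /ʈʰ/ (retroflex), /cʰ/ (palatal), /kʰ/ (velar).
Every place of articulation has an aspirated member except uvular, where /qʰ/ would be expected.

uvular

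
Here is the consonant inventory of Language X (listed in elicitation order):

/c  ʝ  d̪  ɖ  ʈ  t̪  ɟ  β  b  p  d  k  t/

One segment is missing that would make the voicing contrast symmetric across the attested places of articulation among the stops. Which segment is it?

place of articulation  voiceless  voiced  
bilabial          p         b       
dental            t̪        d̪      
alveolar          t         d       
retroflex         ʈ         ɖ       
palatal           c         ɟ       
velar             k         —       
The velar row has no voiced member, so the gap is the voiced velar stop /ɡ/.

/ɡ/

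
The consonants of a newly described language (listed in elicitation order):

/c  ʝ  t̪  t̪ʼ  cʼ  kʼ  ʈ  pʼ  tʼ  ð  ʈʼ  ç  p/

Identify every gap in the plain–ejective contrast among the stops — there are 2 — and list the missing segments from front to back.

/t/, /k/

place of articulation  plain     ejective
bilabial          p         pʼ      
dental            t̪        t̪ʼ     
alveolar          —         tʼ      
retroflex         ʈ         ʈʼ      
palatal           c         cʼ      
velar             —         kʼ      
Gaps, from front to back: alveolar lacks plain (/t/); velar lacks plain (/k/).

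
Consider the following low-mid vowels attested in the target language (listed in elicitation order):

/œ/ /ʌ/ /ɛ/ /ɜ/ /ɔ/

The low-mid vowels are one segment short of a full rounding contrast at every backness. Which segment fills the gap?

/ɞ/

Unrounded: /ɛ/ (front), /ɜ/ (central), /ʌ/ (back).
Rounded: /œ/ (front), /ɔ/ (back).
The central row has no rounded member, so the gap is the central rounded vowel /ɞ/.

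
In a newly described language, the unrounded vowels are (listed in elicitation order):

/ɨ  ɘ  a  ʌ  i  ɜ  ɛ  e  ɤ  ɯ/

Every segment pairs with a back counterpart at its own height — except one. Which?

High: /i/ ~ /ɨ/ ~ /ɯ/
High-mid: /e/ ~ /ɘ/ ~ /ɤ/
Low-mid: /ɛ/ ~ /ɜ/ ~ /ʌ/
Low: only /a/ (front); no back partner.
So /a/ is the unpaired segment.

/a/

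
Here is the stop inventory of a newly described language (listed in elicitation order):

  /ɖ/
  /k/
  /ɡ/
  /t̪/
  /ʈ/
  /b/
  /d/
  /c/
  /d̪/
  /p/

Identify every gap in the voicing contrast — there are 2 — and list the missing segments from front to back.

Voiceless: /p/ (bilabial), /t̪/ (dental), /ʈ/ (retroflex), /c/ (palatal), /k/ (velar).
Voiced: /b/ (bilabial), /d̪/ (dental), /d/ (alveolar), /ɖ/ (retroflex), /ɡ/ (velar).
Gaps, from front to back: alveolar lacks voiceless (/t/); palatal lacks voiced (/ɟ/).

/t/, /ɟ/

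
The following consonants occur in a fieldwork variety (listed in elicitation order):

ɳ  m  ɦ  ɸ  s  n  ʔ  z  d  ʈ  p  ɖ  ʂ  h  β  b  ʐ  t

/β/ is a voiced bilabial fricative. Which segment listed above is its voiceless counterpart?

The voiceless counterpart is a voiceless bilabial fricative — in this inventory, /ɸ/.

/ɸ/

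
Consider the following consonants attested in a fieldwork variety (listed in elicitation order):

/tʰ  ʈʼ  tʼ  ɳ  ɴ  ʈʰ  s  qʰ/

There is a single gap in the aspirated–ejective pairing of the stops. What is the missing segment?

/qʼ/

place of articulation  aspirated  ejective
alveolar          tʰ        tʼ      
retroflex         ʈʰ        ʈʼ      
uvular            qʰ        —       
The uvular row has no ejective member, so the gap is the ejective uvular stop /qʼ/.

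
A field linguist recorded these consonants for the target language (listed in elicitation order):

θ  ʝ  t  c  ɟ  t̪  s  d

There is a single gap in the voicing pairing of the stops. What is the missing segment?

place of articulation  voiceless  voiced  
dental            t̪        —       
alveolar          t         d       
palatal           c         ɟ       
The dental row has no voiced member, so the gap is the voiced dental stop /d̪/.

/d̪/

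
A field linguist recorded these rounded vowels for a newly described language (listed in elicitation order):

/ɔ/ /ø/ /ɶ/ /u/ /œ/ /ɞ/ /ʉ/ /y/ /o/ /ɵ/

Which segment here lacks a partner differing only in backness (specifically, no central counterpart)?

High: /y/ ~ /ʉ/ ~ /u/
High-mid: /ø/ ~ /ɵ/ ~ /o/
Low-mid: /œ/ ~ /ɞ/ ~ /ɔ/
Low: only /ɶ/ (front); no central partner.
So /ɶ/ is the unpaired segment.

/ɶ/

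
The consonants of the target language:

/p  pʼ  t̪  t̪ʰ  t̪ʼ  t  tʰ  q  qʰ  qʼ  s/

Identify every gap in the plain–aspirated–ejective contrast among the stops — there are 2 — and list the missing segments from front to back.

/pʰ/, /tʼ/

Plain: /p/ (bilabial), /t̪/ (dental), /t/ (alveolar), /q/ (uvular).
Aspirated: /t̪ʰ/ (dental), /tʰ/ (alveolar), /qʰ/ (uvular).
Ejective: /pʼ/ (bilabial), /t̪ʼ/ (dental), /qʼ/ (uvular).
Gaps, from front to back: bilabial lacks aspirated (/pʰ/); alveolar lacks ejective (/tʼ/).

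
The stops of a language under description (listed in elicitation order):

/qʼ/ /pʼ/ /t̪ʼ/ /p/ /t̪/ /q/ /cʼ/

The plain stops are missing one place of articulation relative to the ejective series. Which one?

Plain: /p/ (bilabial), /t̪/ (dental), /q/ (uvular).
Ejective: /pʼ/ (bilabial), /t̪ʼ/ (dental), /cʼ/ (palatal), /qʼ/ (uvular).
Every place of articulation has a plain member except palatal, where /c/ would be expected.

palatal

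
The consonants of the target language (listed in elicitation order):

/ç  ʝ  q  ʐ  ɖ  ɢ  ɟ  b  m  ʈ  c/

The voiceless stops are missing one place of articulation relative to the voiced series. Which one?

place of articulation  voiceless  voiced  
bilabial          —         b       
retroflex         ʈ         ɖ       
palatal           c         ɟ       
uvular            q         ɢ       
Every place of articulation has a voiceless member except bilabial, where /p/ would be expected.

bilabial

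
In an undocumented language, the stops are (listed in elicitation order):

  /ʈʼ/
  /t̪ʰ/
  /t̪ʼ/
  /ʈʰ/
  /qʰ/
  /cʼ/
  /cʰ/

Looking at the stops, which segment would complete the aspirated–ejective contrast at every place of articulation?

/qʼ/

dental: aspirated /t̪ʰ/, ejective /t̪ʼ/.
retroflex: aspirated /ʈʰ/, ejective /ʈʼ/.
palatal: aspirated /cʰ/, ejective /cʼ/.
uvular: aspirated /qʰ/, ejective —.
The uvular row has no ejective member, so the gap is the ejective uvular stop /qʼ/.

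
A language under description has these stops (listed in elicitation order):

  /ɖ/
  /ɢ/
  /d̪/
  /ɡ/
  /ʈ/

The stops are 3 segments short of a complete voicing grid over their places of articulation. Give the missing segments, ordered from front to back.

/t̪/, /k/, /q/

Voiceless: /ʈ/ (retroflex).
Voiced: /d̪/ (dental), /ɖ/ (retroflex), /ɡ/ (velar), /ɢ/ (uvular).
Gaps, from front to back: dental lacks voiceless (/t̪/); velar lacks voiceless (/k/); uvular lacks voiceless (/q/).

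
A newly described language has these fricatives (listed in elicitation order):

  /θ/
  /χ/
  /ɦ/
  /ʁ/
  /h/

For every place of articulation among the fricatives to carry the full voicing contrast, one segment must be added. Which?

/ð/

place of articulation  voiceless  voiced  
dental            θ         —       
uvular            χ         ʁ       
glottal           h         ɦ       
The dental row has no voiced member, so the gap is the voiced dental fricative /ð/.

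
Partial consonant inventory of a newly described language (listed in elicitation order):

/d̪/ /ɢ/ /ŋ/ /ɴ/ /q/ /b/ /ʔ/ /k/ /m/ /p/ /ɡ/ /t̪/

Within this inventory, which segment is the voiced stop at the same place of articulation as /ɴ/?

/ɴ/ is an uvular nasal.
The voiced stop at the same place is a voiced uvular stop — in this inventory, /ɢ/.

/ɢ/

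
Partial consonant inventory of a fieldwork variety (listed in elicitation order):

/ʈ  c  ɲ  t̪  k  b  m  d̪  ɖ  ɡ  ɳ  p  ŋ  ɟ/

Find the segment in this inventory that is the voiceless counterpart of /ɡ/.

/ɡ/ is a voiced velar stop.
The voiceless counterpart is a voiceless velar stop — in this inventory, /k/.

/k/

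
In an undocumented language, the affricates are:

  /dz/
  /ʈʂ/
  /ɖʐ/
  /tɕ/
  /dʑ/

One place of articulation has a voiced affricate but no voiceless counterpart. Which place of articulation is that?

alveolar

place of articulation  voiceless  voiced  
alveolar          —         dz      
retroflex         ʈʂ        ɖʐ      
alveolo-palatal   tɕ        dʑ      
Every place of articulation has a voiceless member except alveolar, where /ts/ would be expected.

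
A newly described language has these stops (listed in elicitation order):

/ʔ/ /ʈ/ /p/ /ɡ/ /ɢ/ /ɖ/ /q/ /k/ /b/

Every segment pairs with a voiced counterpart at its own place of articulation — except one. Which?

Bilabial: /p/ ~ /b/
Retroflex: /ʈ/ ~ /ɖ/
Velar: /k/ ~ /ɡ/
Uvular: /q/ ~ /ɢ/
Glottal: only /ʔ/ (voiceless); no voiced partner.
So /ʔ/ is the unpaired segment.

/ʔ/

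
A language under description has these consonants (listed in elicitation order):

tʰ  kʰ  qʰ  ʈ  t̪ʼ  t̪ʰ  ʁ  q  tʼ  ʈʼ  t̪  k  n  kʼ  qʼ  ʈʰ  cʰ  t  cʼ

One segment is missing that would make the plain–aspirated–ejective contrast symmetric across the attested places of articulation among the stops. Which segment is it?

/c/

dental: plain /t̪/, aspirated /t̪ʰ/, ejective /t̪ʼ/.
alveolar: plain /t/, aspirated /tʰ/, ejective /tʼ/.
retroflex: plain /ʈ/, aspirated /ʈʰ/, ejective /ʈʼ/.
palatal: plain —, aspirated /cʰ/, ejective /cʼ/.
velar: plain /k/, aspirated /kʰ/, ejective /kʼ/.
uvular: plain /q/, aspirated /qʰ/, ejective /qʼ/.
The palatal row has no plain member, so the gap is the plain palatal stop /c/.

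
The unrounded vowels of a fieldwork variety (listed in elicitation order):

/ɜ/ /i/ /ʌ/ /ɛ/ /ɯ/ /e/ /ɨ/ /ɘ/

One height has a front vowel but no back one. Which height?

high-mid

high: front /i/, central /ɨ/, back /ɯ/.
high-mid: front /e/, central /ɘ/, back —.
low-mid: front /ɛ/, central /ɜ/, back /ʌ/.
Every height has a back member except high-mid, where /ɤ/ would be expected.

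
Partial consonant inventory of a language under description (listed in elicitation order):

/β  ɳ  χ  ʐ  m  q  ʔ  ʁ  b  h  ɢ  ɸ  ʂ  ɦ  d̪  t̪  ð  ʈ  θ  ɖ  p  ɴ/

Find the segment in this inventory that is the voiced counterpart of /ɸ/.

/β/

/ɸ/ is a voiceless bilabial fricative.
The voiced counterpart is a voiced bilabial fricative — in this inventory, /β/.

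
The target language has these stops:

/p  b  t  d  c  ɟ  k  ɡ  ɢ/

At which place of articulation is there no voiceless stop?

uvular

place of articulation  voiceless  voiced  
bilabial          p         b       
alveolar          t         d       
palatal           c         ɟ       
velar             k         ɡ       
uvular            —         ɢ       
Every place of articulation has a voiceless member except uvular, where /q/ would be expected.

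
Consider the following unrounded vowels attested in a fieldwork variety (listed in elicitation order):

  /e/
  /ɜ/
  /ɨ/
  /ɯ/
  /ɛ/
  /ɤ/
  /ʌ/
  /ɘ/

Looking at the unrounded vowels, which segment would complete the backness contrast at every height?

/i/

height            front     central   back    
high              —         ɨ         ɯ       
high-mid          e         ɘ         ɤ       
low-mid           ɛ         ɜ         ʌ       
The high row has no front member, so the gap is the high front unrounded vowel /i/.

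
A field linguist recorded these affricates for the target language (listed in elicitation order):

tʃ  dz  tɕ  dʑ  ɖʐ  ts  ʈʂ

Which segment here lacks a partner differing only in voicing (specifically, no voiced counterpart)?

Alveolar: /ts/ ~ /dz/
Retroflex: /ʈʂ/ ~ /ɖʐ/
Alveolo-palatal: /tɕ/ ~ /dʑ/
Postalveolar: only /tʃ/ (voiceless); no voiced partner.
So /tʃ/ is the unpaired segment.

/tʃ/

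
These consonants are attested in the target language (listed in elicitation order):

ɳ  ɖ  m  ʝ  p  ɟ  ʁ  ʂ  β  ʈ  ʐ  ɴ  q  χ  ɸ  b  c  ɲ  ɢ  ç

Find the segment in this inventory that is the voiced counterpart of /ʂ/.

/ʂ/ is a voiceless retroflex fricative.
The voiced counterpart is a voiced retroflex fricative — in this inventory, /ʐ/.

/ʐ/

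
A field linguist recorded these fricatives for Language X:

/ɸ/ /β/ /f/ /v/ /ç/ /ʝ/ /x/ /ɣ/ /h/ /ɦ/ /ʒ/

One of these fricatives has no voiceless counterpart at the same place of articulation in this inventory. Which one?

/ʒ/

Bilabial: /ɸ/ ~ /β/
Labiodental: /f/ ~ /v/
Palatal: /ç/ ~ /ʝ/
Velar: /x/ ~ /ɣ/
Glottal: /h/ ~ /ɦ/
Postalveolar: only /ʒ/ (voiced); no voiceless partner.
So /ʒ/ is the unpaired segment.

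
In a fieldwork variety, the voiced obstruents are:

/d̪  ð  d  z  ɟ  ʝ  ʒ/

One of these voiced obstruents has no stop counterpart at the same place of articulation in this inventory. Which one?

Dental: /d̪/ ~ /ð/
Alveolar: /d/ ~ /z/
Palatal: /ɟ/ ~ /ʝ/
Postalveolar: only /ʒ/ (fricative); no stop partner.
So /ʒ/ is the unpaired segment.

/ʒ/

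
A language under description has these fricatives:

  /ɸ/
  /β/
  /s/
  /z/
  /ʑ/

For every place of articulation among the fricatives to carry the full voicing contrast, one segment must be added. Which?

Voiceless: /ɸ/ (bilabial), /s/ (alveolar).
Voiced: /β/ (bilabial), /z/ (alveolar), /ʑ/ (alveolo-palatal).
The alveolo-palatal row has no voiceless member, so the gap is the voiceless alveolo-palatal fricative /ɕ/.

/ɕ/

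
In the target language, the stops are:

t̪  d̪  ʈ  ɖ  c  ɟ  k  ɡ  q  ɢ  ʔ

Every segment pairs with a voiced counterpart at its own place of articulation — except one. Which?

Dental: /t̪/ ~ /d̪/
Retroflex: /ʈ/ ~ /ɖ/
Palatal: /c/ ~ /ɟ/
Velar: /k/ ~ /ɡ/
Uvular: /q/ ~ /ɢ/
Glottal: only /ʔ/ (voiceless); no voiced partner.
So /ʔ/ is the unpaired segment.

/ʔ/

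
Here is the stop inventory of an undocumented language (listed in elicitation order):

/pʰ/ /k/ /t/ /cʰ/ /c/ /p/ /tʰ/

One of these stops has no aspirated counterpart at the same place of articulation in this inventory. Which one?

Bilabial: /p/ ~ /pʰ/
Alveolar: /t/ ~ /tʰ/
Palatal: /c/ ~ /cʰ/
Velar: only /k/ (plain); no aspirated partner.
So /k/ is the unpaired segment.

/k/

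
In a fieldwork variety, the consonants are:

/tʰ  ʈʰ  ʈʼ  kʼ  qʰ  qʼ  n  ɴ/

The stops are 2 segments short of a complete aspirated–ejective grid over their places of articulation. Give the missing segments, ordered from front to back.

/tʼ/, /kʰ/

alveolar: aspirated /tʰ/, ejective —.
retroflex: aspirated /ʈʰ/, ejective /ʈʼ/.
velar: aspirated —, ejective /kʼ/.
uvular: aspirated /qʰ/, ejective /qʼ/.
Gaps, from front to back: alveolar lacks ejective (/tʼ/); velar lacks aspirated (/kʰ/).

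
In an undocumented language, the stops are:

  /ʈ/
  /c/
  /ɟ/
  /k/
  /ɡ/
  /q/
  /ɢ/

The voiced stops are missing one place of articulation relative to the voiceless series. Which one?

retroflex: voiceless /ʈ/, voiced —.
palatal: voiceless /c/, voiced /ɟ/.
velar: voiceless /k/, voiced /ɡ/.
uvular: voiceless /q/, voiced /ɢ/.
Every place of articulation has a voiced member except retroflex, where /ɖ/ would be expected.

retroflex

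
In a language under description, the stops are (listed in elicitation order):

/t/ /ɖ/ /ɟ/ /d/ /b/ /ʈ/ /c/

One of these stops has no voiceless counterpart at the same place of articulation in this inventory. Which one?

Alveolar: /t/ ~ /d/
Retroflex: /ʈ/ ~ /ɖ/
Palatal: /c/ ~ /ɟ/
Bilabial: only /b/ (voiced); no voiceless partner.
So /b/ is the unpaired segment.

/b/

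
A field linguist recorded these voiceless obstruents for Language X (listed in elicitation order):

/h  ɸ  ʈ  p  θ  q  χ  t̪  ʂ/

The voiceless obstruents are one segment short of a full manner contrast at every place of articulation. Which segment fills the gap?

/ʔ/

place of articulation  stop      fricative
bilabial          p         ɸ       
dental            t̪        θ       
retroflex         ʈ         ʂ       
uvular            q         χ       
glottal           —         h       
The glottal row has no stop member, so the gap is the glottal stop /ʔ/.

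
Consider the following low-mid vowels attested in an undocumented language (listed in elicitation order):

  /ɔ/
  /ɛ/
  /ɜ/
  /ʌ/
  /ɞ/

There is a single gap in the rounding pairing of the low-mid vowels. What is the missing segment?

/œ/

Unrounded: /ɛ/ (front), /ɜ/ (central), /ʌ/ (back).
Rounded: /ɞ/ (central), /ɔ/ (back).
The front row has no rounded member, so the gap is the front rounded vowel /œ/.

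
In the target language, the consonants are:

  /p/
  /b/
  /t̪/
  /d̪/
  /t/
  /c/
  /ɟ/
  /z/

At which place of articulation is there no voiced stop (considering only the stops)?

place of articulation  voiceless  voiced  
bilabial          p         b       
dental            t̪        d̪      
alveolar          t         —       
palatal           c         ɟ       
Every place of articulation has a voiced member except alveolar, where /d/ would be expected.

alveolar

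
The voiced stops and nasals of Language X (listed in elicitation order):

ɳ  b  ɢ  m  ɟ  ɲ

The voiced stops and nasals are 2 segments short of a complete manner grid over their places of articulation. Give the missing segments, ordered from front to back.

/ɖ/, /ɴ/

place of articulation  oral stop  nasal   
bilabial          b         m       
retroflex         —         ɳ       
palatal           ɟ         ɲ       
uvular            ɢ         —       
Gaps, from front to back: retroflex lacks oral stop (/ɖ/); uvular lacks nasal (/ɴ/).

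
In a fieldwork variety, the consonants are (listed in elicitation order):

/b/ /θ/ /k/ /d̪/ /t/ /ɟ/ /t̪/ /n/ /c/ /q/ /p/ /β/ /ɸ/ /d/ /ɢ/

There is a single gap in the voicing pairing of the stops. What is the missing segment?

bilabial: voiceless /p/, voiced /b/.
dental: voiceless /t̪/, voiced /d̪/.
alveolar: voiceless /t/, voiced /d/.
palatal: voiceless /c/, voiced /ɟ/.
velar: voiceless /k/, voiced —.
uvular: voiceless /q/, voiced /ɢ/.
The velar row has no voiced member, so the gap is the voiced velar stop /ɡ/.

/ɡ/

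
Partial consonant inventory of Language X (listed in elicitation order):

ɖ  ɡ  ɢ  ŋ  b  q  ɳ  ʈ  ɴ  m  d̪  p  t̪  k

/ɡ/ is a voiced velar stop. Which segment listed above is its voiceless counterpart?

The voiceless counterpart is a voiceless velar stop — in this inventory, /k/.

/k/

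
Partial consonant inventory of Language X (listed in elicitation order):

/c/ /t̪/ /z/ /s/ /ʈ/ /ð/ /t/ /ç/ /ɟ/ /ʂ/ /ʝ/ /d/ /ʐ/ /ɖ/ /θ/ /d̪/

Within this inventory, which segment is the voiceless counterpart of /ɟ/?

/ɟ/ is a voiced palatal stop.
The voiceless counterpart is a voiceless palatal stop — in this inventory, /c/.

/c/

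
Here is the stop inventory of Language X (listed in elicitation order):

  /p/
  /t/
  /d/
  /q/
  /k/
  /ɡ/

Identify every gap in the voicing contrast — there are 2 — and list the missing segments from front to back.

/b/, /ɢ/

bilabial: voiceless /p/, voiced —.
alveolar: voiceless /t/, voiced /d/.
velar: voiceless /k/, voiced /ɡ/.
uvular: voiceless /q/, voiced —.
Gaps, from front to back: bilabial lacks voiced (/b/); uvular lacks voiced (/ɢ/).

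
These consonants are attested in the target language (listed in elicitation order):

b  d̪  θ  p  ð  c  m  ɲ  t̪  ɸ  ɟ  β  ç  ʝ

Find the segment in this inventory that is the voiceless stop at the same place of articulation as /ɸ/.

/p/

/ɸ/ is a voiceless bilabial fricative.
The voiceless stop at the same place is a voiceless bilabial stop — in this inventory, /p/.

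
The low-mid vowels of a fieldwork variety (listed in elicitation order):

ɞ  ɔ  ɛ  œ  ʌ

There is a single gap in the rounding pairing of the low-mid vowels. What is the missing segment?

/ɜ/

Unrounded: /ɛ/ (front), /ʌ/ (back).
Rounded: /œ/ (front), /ɞ/ (central), /ɔ/ (back).
The central row has no unrounded member, so the gap is the central unrounded vowel /ɜ/.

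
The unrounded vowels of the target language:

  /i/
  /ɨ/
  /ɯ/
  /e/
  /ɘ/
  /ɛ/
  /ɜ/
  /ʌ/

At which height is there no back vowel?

height            front     central   back    
high              i         ɨ         ɯ       
high-mid          e         ɘ         —       
low-mid           ɛ         ɜ         ʌ       
Every height has a back member except high-mid, where /ɤ/ would be expected.

high-mid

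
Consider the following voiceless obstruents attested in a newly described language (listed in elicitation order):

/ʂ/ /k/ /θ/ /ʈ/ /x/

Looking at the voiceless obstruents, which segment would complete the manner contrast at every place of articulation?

dental: stop —, fricative /θ/.
retroflex: stop /ʈ/, fricative /ʂ/.
velar: stop /k/, fricative /x/.
The dental row has no stop member, so the gap is the dental stop /t̪/.

/t̪/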